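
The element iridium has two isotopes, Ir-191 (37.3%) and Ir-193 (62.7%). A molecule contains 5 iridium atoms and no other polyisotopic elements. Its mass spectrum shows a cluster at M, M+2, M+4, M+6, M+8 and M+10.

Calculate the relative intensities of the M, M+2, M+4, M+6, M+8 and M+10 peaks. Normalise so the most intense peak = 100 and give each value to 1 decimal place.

Each Ir atom is independently Ir-191 (p = 0.373) or Ir-193 (q = 0.627); the cluster is the binomial expansion (p + q)^5.
P(M) = 0.373^5 = 0.007220
P(M+2) = 5 × 0.373^4 × 0.627^1 = 0.060684
P(M+4) = 10 × 0.373^3 × 0.627^2 = 0.204015
P(M+6) = 10 × 0.373^2 × 0.627^3 = 0.342942
P(M+8) = 5 × 0.373^1 × 0.627^4 = 0.288237
P(M+10) = 0.627^5 = 0.096903
The M+6 peak is largest (0.342942); scaling to 100 gives 2.1 : 17.7 : 59.5 : 100.0 : 84.0 : 28.3.

2.1 : 17.7 : 59.5 : 100.0 : 84.0 : 28.3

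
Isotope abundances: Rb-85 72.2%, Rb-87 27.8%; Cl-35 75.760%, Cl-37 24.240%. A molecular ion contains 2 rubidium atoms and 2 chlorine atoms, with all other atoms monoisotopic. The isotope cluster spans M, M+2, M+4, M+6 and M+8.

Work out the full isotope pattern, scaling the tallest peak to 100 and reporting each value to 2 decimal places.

Rubidium pattern (n=2): 0.521284 : 0.401432 : 0.077284
Chlorine pattern (n=2): 0.57395776 : 0.36728448 : 0.05875776
Convolve the two distributions (both contribute in 2-u steps):
  M: 0.521284×0.57395776 = 0.299195
  M+2: 0.521284×0.36728448 + 0.401432×0.57395776 = 0.421865
  M+4: 0.521284×0.05875776 + 0.401432×0.36728448 + 0.077284×0.57395776 = 0.222427
  M+6: 0.401432×0.05875776 + 0.077284×0.36728448 = 0.051972
  M+8: 0.077284×0.05875776 = 0.004541
Scale to base peak (0.421865) = 100: 70.92 : 100.00 : 52.72 : 12.32 : 1.08

70.92 : 100.00 : 52.72 : 12.32 : 1.08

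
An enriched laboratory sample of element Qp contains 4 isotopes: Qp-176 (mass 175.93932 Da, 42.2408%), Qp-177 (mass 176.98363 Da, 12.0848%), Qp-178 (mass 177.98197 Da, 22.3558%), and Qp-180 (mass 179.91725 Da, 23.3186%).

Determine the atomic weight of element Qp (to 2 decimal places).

The abundance-weighted mean is 0.422408 × 175.93932 + 0.120848 × 176.98363 + 0.223558 × 177.98197 + 0.233186 × 179.91725
= 74.318176 + 21.388118 + 39.789293 + 41.954184 = 177.449771 Da

177.45 Da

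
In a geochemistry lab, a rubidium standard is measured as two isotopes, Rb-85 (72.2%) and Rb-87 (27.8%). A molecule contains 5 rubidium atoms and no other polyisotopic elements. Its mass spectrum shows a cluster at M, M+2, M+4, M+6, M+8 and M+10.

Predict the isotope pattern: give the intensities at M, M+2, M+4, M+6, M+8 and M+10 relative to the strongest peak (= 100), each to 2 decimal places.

51.94 : 100.00 : 77.01 : 29.65 : 5.71 : 0.44

The 5 Rb atoms are independent, so intensities follow the terms of (0.722 + 0.278)^5.
P(M) = 0.722^5 = 0.196194
P(M+2) = 5 × 0.722^4 × 0.278^1 = 0.377714
P(M+4) = 10 × 0.722^3 × 0.278^2 = 0.290872
P(M+6) = 10 × 0.722^2 × 0.278^3 = 0.111998
P(M+8) = 5 × 0.722^1 × 0.278^4 = 0.021562
P(M+10) = 0.278^5 = 0.001660
The M+2 peak is largest (0.377714); scaling to 100 gives 51.94 : 100.00 : 77.01 : 29.65 : 5.71 : 0.44.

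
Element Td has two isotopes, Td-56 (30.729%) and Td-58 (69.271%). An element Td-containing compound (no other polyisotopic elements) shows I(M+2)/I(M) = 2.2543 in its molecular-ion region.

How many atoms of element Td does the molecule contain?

1

The M+2/M ratio from n Td atoms is n · q/p = n · 0.69271/0.30729.
n = 2.2543 × 0.30729/0.69271 = 1.00 ≈ 1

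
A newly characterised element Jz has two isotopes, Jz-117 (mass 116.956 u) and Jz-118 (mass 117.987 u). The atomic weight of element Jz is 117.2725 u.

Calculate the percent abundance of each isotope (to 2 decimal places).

Let x be the fractional abundance of Jz-117; then Jz-118 has abundance 1 − x.
116.956·x + 117.987·(1 − x) = 117.2725
(116.956 − 117.987)·x = 117.2725 − 117.987
x = -0.7145 / -1.031 = 0.69302 → 69.30% Jz-117, 30.70% Jz-118.

Jz-117: 69.30%, Jz-118: 30.70%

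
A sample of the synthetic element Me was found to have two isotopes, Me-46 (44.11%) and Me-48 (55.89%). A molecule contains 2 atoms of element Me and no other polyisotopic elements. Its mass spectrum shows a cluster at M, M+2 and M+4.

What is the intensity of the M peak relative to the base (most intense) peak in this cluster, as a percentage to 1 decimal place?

Term probabilities: M 0.1946, M+2 0.4931, M+4 0.3124. Base peak = M+2.
P(M+2) = C(2,1) × 0.4411^1 × 0.5589^1 = 2 × 0.4411 × 0.5589 = 0.493062 (base)
P(M) = C(2,0) × 0.4411^2 × 0.5589^0 = 1 × 0.19456921 × 1.0000 = 0.194569
Relative intensity = 0.194569 / 0.493062 × 100 = 39.5

39.5%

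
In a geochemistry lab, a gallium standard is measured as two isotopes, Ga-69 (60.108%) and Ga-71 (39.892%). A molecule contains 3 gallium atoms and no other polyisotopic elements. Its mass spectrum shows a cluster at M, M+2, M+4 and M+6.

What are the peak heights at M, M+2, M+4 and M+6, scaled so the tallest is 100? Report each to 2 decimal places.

50.23 : 100.00 : 66.37 : 14.68

The 3 Ga atoms are independent, so intensities follow the terms of (0.60108 + 0.39892)^3.
P(M) = 0.60108^3 = 0.217169
P(M+2) = 3 × 0.60108^2 × 0.39892^1 = 0.432386
P(M+4) = 3 × 0.60108^1 × 0.39892^2 = 0.286963
P(M+6) = 0.39892^3 = 0.063483
The M+2 peak is largest (0.432386); scaling to 100 gives 50.23 : 100.00 : 66.37 : 14.68.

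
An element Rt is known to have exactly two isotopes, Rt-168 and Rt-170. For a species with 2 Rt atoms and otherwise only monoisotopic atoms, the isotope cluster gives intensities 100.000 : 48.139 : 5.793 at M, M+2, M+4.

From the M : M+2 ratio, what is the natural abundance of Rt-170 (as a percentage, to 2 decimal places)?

If p is the fraction of Rt that is Rt-168, then I(M+2)/I(M) = [C(2,1)·p^1·(1−p)] / p^2 = 2·(1−p)/p = 48.139/100.000 = 0.4814
(1−p)/p = 0.4814/2 = 0.2407  ⇒  p = 1/(1 + 0.2407) = 0.8060
Rt-168: 80.60%, Rt-170: 19.40%.

19.40%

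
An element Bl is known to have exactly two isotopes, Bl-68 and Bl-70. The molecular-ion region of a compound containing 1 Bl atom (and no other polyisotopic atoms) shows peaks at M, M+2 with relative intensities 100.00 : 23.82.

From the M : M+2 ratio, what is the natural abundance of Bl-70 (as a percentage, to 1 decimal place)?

If p is the fraction of Bl that is Bl-68, then I(M+2)/I(M) = [C(1,1)·p^0·(1−p)] / p^1 = 1·(1−p)/p = 23.82/100.00 = 0.2382
(1−p)/p = 0.2382/1 = 0.2382  ⇒  p = 1/(1 + 0.2382) = 0.8076
Bl-68: 80.8%, Bl-70: 19.2%.

19.2%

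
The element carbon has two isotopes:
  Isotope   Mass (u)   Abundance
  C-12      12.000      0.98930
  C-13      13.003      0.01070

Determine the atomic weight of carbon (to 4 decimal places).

12.0107 u

Average mass = Σ (abundance × isotope mass) = 0.98930 × 12.000 + 0.01070 × 13.003
= 11.87160 + 0.13913 = 12.01073 u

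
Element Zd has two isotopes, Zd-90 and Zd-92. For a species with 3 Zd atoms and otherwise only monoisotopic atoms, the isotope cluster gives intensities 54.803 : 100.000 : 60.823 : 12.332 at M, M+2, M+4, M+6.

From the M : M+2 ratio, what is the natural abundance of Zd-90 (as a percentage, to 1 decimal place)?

Write p for the Zd-90 fraction. I(M+2)/I(M) = [C(3,1)·p^2·(1−p)] / p^3 = 3·(1−p)/p = 100.000/54.803 = 1.8247
(1−p)/p = 1.8247/3 = 0.6082  ⇒  p = 1/(1 + 0.6082) = 0.6218
Zd-90: 62.2%, Zd-92: 37.8%.

62.2%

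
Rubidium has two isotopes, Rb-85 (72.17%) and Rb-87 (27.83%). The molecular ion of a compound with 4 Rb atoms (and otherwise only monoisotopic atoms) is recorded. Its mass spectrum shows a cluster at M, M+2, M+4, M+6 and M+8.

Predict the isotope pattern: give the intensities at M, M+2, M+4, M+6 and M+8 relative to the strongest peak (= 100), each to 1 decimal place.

Each Rb atom is independently Rb-85 (p = 0.7217) or Rb-87 (q = 0.2783); the cluster is the binomial expansion (p + q)^4.
P(M) = 0.7217^4 = 0.271286
P(M+2) = 4 × 0.7217^3 × 0.2783^1 = 0.418450
P(M+4) = 6 × 0.7217^2 × 0.2783^2 = 0.242042
P(M+6) = 4 × 0.7217^1 × 0.2783^3 = 0.062224
P(M+8) = 0.2783^4 = 0.005999
The M+2 peak is largest (0.418450); scaling to 100 gives 64.8 : 100.0 : 57.8 : 14.9 : 1.4.

64.8 : 100.0 : 57.8 : 14.9 : 1.4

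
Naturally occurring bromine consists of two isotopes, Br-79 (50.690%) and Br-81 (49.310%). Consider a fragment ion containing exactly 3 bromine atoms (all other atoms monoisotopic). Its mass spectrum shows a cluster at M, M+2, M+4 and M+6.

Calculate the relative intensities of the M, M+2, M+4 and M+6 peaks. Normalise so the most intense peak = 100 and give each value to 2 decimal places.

Each Br atom is independently Br-79 (p = 0.50690) or Br-81 (q = 0.49310); the cluster is the binomial expansion (p + q)^3.
P(M) = 0.50690^3 = 0.130247
P(M+2) = 3 × 0.50690^2 × 0.49310^1 = 0.380103
P(M+4) = 3 × 0.50690^1 × 0.49310^2 = 0.369755
P(M+6) = 0.49310^3 = 0.119896
The M+2 peak is largest (0.380103); scaling to 100 gives 34.27 : 100.00 : 97.28 : 31.54.

34.27 : 100.00 : 97.28 : 31.54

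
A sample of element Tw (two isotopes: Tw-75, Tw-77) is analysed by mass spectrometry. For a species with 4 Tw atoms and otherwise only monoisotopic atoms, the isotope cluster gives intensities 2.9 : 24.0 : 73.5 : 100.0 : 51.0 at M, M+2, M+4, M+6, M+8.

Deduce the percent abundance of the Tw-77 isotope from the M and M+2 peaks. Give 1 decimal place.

Let p = fractional abundance of Tw-75. I(M+2)/I(M) = [C(4,1)·p^3·(1−p)] / p^4 = 4·(1−p)/p = 24.0/2.9 = 8.2759
(1−p)/p = 8.2759/4 = 2.0690  ⇒  p = 1/(1 + 2.0690) = 0.3258
Tw-75: 32.6%, Tw-77: 67.4%.

67.4%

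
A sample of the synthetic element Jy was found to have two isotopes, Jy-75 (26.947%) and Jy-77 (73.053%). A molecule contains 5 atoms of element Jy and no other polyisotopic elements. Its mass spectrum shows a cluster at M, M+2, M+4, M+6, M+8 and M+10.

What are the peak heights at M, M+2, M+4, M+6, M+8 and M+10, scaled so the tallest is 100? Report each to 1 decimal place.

Expanding (0.26947 + 0.73053)^5:
P(M) = 0.26947^5 = 0.001421
P(M+2) = 5 × 0.26947^4 × 0.73053^1 = 0.019260
P(M+4) = 10 × 0.26947^3 × 0.73053^2 = 0.104426
P(M+6) = 10 × 0.26947^2 × 0.73053^3 = 0.283097
P(M+8) = 5 × 0.26947^1 × 0.73053^4 = 0.383736
P(M+10) = 0.73053^5 = 0.208061
The M+8 peak is largest (0.383736); scaling to 100 gives 0.4 : 5.0 : 27.2 : 73.8 : 100.0 : 54.2.

0.4 : 5.0 : 27.2 : 73.8 : 100.0 : 54.2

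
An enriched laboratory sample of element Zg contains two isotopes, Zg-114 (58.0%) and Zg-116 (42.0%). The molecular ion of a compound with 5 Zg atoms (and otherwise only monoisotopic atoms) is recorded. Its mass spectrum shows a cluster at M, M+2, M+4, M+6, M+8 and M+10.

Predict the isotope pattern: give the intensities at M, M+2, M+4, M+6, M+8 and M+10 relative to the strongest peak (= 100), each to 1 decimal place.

19.1 : 69.0 : 100.0 : 72.4 : 26.2 : 3.8

The 5 Zg atoms are independent, so intensities follow the terms of (0.580 + 0.420)^5.
P(M) = 0.580^5 = 0.065636
P(M+2) = 5 × 0.580^4 × 0.420^1 = 0.237646
P(M+4) = 10 × 0.580^3 × 0.420^2 = 0.344178
P(M+6) = 10 × 0.580^2 × 0.420^3 = 0.249232
P(M+8) = 5 × 0.580^1 × 0.420^4 = 0.090239
P(M+10) = 0.420^5 = 0.013069
The M+4 peak is largest (0.344178); scaling to 100 gives 19.1 : 69.0 : 100.0 : 72.4 : 26.2 : 3.8.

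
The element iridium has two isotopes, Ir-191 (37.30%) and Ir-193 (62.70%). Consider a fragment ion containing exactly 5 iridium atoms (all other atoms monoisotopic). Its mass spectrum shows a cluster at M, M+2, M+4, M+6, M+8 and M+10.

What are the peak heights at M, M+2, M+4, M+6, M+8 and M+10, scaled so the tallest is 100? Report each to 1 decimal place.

2.1 : 17.7 : 59.5 : 100.0 : 84.0 : 28.3

Each Ir atom is independently Ir-191 (p = 0.3730) or Ir-193 (q = 0.6270); the cluster is the binomial expansion (p + q)^5.
P(M) = 0.3730^5 = 0.007220
P(M+2) = 5 × 0.3730^4 × 0.6270^1 = 0.060684
P(M+4) = 10 × 0.3730^3 × 0.6270^2 = 0.204015
P(M+6) = 10 × 0.3730^2 × 0.6270^3 = 0.342942
P(M+8) = 5 × 0.3730^1 × 0.6270^4 = 0.288237
P(M+10) = 0.6270^5 = 0.096903
The M+6 peak is largest (0.342942); scaling to 100 gives 2.1 : 17.7 : 59.5 : 100.0 : 84.0 : 28.3.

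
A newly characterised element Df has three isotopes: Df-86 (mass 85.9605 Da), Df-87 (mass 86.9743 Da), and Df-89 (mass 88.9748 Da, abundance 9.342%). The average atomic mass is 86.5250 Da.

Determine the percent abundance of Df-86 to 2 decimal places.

The remaining 90.658% is split between Df-86 (fraction x) and Df-87 (fraction 0.90658 − x).
Substituting: 85.9605x + 86.9743(0.90658 − x) = 78.212974184
(85.9605 − 86.9743)x = -0.63618671  ⇒  x = 0.62753, y = 0.27905
Df-86: 62.75%, Df-87: 27.91%.

62.75%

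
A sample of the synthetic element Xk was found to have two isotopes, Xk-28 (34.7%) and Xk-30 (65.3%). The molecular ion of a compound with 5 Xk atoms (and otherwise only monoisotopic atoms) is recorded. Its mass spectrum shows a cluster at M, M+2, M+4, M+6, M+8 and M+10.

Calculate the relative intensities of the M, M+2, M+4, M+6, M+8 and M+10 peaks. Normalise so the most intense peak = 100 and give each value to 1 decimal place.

1.5 : 14.1 : 53.1 : 100.0 : 94.1 : 35.4

The 5 Xk atoms are independent, so intensities follow the terms of (0.347 + 0.653)^5.
P(M) = 0.347^5 = 0.005031
P(M+2) = 5 × 0.347^4 × 0.653^1 = 0.047337
P(M+4) = 10 × 0.347^3 × 0.653^2 = 0.178162
P(M+6) = 10 × 0.347^2 × 0.653^3 = 0.335273
P(M+8) = 5 × 0.347^1 × 0.653^4 = 0.315466
P(M+10) = 0.653^5 = 0.118731
The M+6 peak is largest (0.335273); scaling to 100 gives 1.5 : 14.1 : 53.1 : 100.0 : 94.1 : 35.4.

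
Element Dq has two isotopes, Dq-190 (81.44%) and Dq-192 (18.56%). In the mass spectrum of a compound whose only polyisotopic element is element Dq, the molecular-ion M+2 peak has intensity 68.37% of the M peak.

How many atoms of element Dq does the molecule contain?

3

For n independent Dq atoms, I(M+2)/I(M) = n · (abundance Dq-192) / (abundance Dq-190) = n · 0.1856/0.8144.
n = 0.6837 × 0.8144/0.1856 = 3.00 ≈ 3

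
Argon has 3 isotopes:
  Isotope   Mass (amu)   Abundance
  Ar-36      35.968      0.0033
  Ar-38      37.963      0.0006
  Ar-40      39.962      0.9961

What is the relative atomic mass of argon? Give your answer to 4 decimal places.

The abundance-weighted mean is 0.0033 × 35.968 + 0.0006 × 37.963 + 0.9961 × 39.962
= 0.11869 + 0.02278 + 39.80615 = 39.94762 amu

39.9476 amu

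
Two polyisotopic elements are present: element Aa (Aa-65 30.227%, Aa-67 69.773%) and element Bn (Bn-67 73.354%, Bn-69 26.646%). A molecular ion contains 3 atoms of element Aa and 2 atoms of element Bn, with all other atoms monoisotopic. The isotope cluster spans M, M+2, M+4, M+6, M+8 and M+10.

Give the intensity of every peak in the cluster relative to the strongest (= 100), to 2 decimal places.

Element Aa pattern (n=3): 0.02761755 : 0.19124881 : 0.44145973 : 0.33967391
Element Bn pattern (n=2): 0.53808093 : 0.39091814 : 0.07100093
Convolve the two distributions (both contribute in 2-u steps):
  M: 0.02761755×0.53808093 = 0.014860
  M+2: 0.02761755×0.39091814 + 0.19124881×0.53808093 = 0.113704
  M+4: 0.02761755×0.07100093 + 0.19124881×0.39091814 + 0.44145973×0.53808093 = 0.314265
  M+6: 0.19124881×0.07100093 + 0.44145973×0.39091814 + 0.33967391×0.53808093 = 0.368926
  M+8: 0.44145973×0.07100093 + 0.33967391×0.39091814 = 0.164129
  M+10: 0.33967391×0.07100093 = 0.024117
Scale to base peak (0.368926) = 100: 4.03 : 30.82 : 85.18 : 100.00 : 44.49 : 6.54

4.03 : 30.82 : 85.18 : 100.00 : 44.49 : 6.54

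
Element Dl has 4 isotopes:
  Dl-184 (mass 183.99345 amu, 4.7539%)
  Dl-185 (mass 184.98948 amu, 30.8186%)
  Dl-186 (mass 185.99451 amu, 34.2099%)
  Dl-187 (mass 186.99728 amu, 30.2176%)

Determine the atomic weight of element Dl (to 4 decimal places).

185.8927 amu

Weight each isotope mass by its fractional abundance: 0.047539 × 183.99345 + 0.308186 × 184.98948 + 0.342099 × 185.99451 + 0.302176 × 186.99728
= 8.746865 + 57.011168 + 63.628536 + 56.506090 = 185.892659 amu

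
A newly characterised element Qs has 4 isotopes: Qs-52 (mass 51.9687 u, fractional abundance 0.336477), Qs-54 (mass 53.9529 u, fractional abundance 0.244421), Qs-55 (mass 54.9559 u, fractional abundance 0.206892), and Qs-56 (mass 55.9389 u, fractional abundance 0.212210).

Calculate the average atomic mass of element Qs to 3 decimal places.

53.914 u

Average mass = Σ (abundance × isotope mass) = 0.336477 × 51.9687 + 0.244421 × 53.9529 + 0.206892 × 54.9559 + 0.212210 × 55.9389
= 17.48627 + 13.18722 + 11.36994 + 11.87079 = 53.91422 u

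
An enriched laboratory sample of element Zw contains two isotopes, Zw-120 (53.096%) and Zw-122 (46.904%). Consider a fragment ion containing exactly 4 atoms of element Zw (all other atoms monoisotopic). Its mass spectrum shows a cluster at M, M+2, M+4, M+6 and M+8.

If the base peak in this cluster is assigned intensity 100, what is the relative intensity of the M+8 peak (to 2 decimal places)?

13.01

Term probabilities: M 0.0795, M+2 0.2808, M+4 0.3721, M+6 0.2192, M+8 0.0484. Base peak = M+4.
P(M+4) = C(4,2) × 0.53096^2 × 0.46904^2 = 6 × 0.28191852 × 0.21999852 = 0.372130 (base)
P(M+8) = C(4,4) × 0.53096^0 × 0.46904^4 = 1 × 1.0000 × 0.04839935 = 0.048399
Relative intensity = 0.048399 / 0.372130 × 100 = 13.01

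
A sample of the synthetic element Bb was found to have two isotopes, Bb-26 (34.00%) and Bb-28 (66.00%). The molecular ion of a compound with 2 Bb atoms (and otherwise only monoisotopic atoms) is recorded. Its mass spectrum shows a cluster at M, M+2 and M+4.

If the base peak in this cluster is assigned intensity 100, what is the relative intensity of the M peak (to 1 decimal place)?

(0.3400 + 0.6600)^2 gives M 0.1156, M+2 0.4488, M+4 0.4356; the largest is M+2.
P(M+2) = C(2,1) × 0.3400^1 × 0.6600^1 = 2 × 0.3400 × 0.6600 = 0.448800 (base)
P(M) = C(2,0) × 0.3400^2 × 0.6600^0 = 1 × 0.1156 × 1.0000 = 0.115600
Relative intensity = 0.115600 / 0.448800 × 100 = 25.8

25.8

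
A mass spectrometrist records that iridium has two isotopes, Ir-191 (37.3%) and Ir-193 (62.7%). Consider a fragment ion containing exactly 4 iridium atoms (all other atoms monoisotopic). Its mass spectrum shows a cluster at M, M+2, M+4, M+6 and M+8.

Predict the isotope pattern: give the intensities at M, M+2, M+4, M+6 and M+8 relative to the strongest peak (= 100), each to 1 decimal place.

5.3 : 35.4 : 89.2 : 100.0 : 42.0

The 4 Ir atoms are independent, so intensities follow the terms of (0.373 + 0.627)^4.
P(M) = 0.373^4 = 0.019357
P(M+2) = 4 × 0.373^3 × 0.627^1 = 0.130153
P(M+4) = 6 × 0.373^2 × 0.627^2 = 0.328174
P(M+6) = 4 × 0.373^1 × 0.627^3 = 0.367766
P(M+8) = 0.627^4 = 0.154550
The M+6 peak is largest (0.367766); scaling to 100 gives 5.3 : 35.4 : 89.2 : 100.0 : 42.0.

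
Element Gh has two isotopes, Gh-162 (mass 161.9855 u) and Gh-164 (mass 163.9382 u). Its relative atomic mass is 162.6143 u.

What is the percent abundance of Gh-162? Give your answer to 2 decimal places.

67.80%

Writing the weighted mean with unknown fraction x of Gh-162:
161.9855·x + 163.9382·(1 − x) = 162.6143
(161.9855 − 163.9382)·x = 162.6143 − 163.9382
x = -1.3239 / -1.9527 = 0.67798 → 67.80% Gh-162, 32.20% Gh-164.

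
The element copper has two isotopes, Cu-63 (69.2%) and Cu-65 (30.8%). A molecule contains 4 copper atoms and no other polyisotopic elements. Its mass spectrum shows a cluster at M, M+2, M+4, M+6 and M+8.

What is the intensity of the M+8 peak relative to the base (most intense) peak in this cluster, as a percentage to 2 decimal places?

2.20%

Term probabilities: M 0.2293, M+2 0.4083, M+4 0.2726, M+6 0.0809, M+8 0.0090. Base peak = M+2.
P(M+2) = C(4,1) × 0.692^3 × 0.308^1 = 4 × 0.33137389 × 0.3080 = 0.408253 (base)
P(M+8) = C(4,4) × 0.692^0 × 0.308^4 = 1 × 1.0000 × 0.00899918 = 0.008999
Relative intensity = 0.008999 / 0.408253 × 100 = 2.20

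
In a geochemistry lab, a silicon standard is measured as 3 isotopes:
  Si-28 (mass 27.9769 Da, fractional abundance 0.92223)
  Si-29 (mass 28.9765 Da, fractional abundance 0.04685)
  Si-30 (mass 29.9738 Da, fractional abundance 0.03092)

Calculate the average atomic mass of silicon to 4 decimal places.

Weight each isotope mass by its fractional abundance: 0.92223 × 27.9769 + 0.04685 × 28.9765 + 0.03092 × 29.9738
= 25.80114 + 1.35755 + 0.92679 = 28.08548 Da

28.0855 Da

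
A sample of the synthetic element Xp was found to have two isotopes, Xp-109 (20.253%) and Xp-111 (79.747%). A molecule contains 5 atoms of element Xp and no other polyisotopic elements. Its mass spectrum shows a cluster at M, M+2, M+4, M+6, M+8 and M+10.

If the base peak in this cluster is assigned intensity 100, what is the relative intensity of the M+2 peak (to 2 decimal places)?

1.64

Term probabilities: M 0.0003, M+2 0.0067, M+4 0.0528, M+6 0.2080, M+8 0.4096, M+10 0.3225. Base peak = M+8.
P(M+8) = C(5,4) × 0.20253^1 × 0.79747^4 = 5 × 0.20253 × 0.40444309 = 0.409559 (base)
P(M+2) = C(5,1) × 0.20253^4 × 0.79747^1 = 5 × 0.00168251 × 0.79747 = 0.006709
Relative intensity = 0.006709 / 0.409559 × 100 = 1.64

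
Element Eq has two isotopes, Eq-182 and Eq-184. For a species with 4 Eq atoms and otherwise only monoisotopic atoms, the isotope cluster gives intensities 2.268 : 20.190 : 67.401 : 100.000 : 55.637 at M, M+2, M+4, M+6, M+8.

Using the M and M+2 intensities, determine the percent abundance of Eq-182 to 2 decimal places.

31.00%

If p is the fraction of Eq that is Eq-182, then I(M+2)/I(M) = [C(4,1)·p^3·(1−p)] / p^4 = 4·(1−p)/p = 20.190/2.268 = 8.9021
(1−p)/p = 8.9021/4 = 2.2255  ⇒  p = 1/(1 + 2.2255) = 0.3100
Eq-182: 31.00%, Eq-184: 69.00%.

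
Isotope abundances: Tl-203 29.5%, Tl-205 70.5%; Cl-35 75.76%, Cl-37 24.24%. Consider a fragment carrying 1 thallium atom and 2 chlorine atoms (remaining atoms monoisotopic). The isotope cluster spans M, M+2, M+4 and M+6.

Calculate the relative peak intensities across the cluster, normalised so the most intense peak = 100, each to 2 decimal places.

Thallium pattern (n=1): 0.2950 : 0.7050
Chlorine pattern (n=2): 0.57395776 : 0.36728448 : 0.05875776
Convolve the two distributions (both contribute in 2-u steps):
  M: 0.2950×0.57395776 = 0.169318
  M+2: 0.2950×0.36728448 + 0.7050×0.57395776 = 0.512989
  M+4: 0.2950×0.05875776 + 0.7050×0.36728448 = 0.276269
  M+6: 0.7050×0.05875776 = 0.041424
Scale to base peak (0.512989) = 100: 33.01 : 100.00 : 53.85 : 8.08

33.01 : 100.00 : 53.85 : 8.08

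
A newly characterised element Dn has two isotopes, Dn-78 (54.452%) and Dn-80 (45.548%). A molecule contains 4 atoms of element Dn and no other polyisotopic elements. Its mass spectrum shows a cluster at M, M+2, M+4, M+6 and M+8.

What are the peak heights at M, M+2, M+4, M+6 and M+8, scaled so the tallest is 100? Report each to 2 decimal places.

The 4 Dn atoms are independent, so intensities follow the terms of (0.54452 + 0.45548)^4.
P(M) = 0.54452^4 = 0.087913
P(M+2) = 4 × 0.54452^3 × 0.45548^1 = 0.294151
P(M+4) = 6 × 0.54452^2 × 0.45548^2 = 0.369077
P(M+6) = 4 × 0.54452^1 × 0.45548^3 = 0.205817
P(M+8) = 0.45548^4 = 0.043040
The M+4 peak is largest (0.369077); scaling to 100 gives 23.82 : 79.70 : 100.00 : 55.77 : 11.66.

23.82 : 79.70 : 100.00 : 55.77 : 11.66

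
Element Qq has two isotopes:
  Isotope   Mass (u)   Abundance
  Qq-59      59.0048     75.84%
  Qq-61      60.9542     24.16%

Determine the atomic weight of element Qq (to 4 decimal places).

59.4758 u

Average mass = Σ (abundance × isotope mass) = 0.7584 × 59.0048 + 0.2416 × 60.9542
= 44.74924 + 14.72653 = 59.47577 u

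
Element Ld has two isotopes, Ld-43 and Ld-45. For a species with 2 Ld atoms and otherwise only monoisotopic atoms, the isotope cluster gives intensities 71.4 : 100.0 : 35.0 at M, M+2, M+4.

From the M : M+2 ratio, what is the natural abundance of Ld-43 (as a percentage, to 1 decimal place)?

58.8%

Let p = fractional abundance of Ld-43. I(M+2)/I(M) = [C(2,1)·p^1·(1−p)] / p^2 = 2·(1−p)/p = 100.0/71.4 = 1.4006
(1−p)/p = 1.4006/2 = 0.7003  ⇒  p = 1/(1 + 0.7003) = 0.5881
Ld-43: 58.8%, Ld-45: 41.2%.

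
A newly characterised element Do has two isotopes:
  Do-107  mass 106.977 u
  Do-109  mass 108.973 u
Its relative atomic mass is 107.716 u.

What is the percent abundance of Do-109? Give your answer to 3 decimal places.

Writing the weighted mean with unknown fraction x of Do-107:
106.977·x + 108.973·(1 − x) = 107.716
(106.977 − 108.973)·x = 107.716 − 108.973
x = -1.257 / -1.996 = 0.62976 → 62.976% Do-107, 37.024% Do-109.

37.024%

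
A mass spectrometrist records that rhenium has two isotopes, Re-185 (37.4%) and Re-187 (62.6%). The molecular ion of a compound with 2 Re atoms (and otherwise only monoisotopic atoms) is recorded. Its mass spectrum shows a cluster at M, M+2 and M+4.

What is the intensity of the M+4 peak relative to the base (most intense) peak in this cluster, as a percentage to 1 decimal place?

83.7%

(0.374 + 0.626)^2 gives M 0.1399, M+2 0.4682, M+4 0.3919; the largest is M+2.
P(M+2) = C(2,1) × 0.374^1 × 0.626^1 = 2 × 0.3740 × 0.6260 = 0.468248 (base)
P(M+4) = C(2,2) × 0.374^0 × 0.626^2 = 1 × 1.0000 × 0.391876 = 0.391876
Relative intensity = 0.391876 / 0.468248 × 100 = 83.7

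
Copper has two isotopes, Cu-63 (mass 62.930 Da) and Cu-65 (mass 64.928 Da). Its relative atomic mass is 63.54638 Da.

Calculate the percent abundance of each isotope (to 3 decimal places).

Cu-63: 69.150%, Cu-65: 30.850%

Writing the weighted mean with unknown fraction x of Cu-63:
62.930·x + 64.928·(1 − x) = 63.54638
(62.930 − 64.928)·x = 63.54638 − 64.928
x = -1.38162 / -1.998 = 0.69150 → 69.150% Cu-63, 30.850% Cu-65.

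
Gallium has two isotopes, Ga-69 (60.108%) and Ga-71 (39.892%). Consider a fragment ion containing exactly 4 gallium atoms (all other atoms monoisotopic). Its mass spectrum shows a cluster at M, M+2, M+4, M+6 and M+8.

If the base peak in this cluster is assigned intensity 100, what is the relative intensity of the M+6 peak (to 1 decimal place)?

(0.60108 + 0.39892)^4 gives M 0.1305, M+2 0.3465, M+4 0.3450, M+6 0.1526, M+8 0.0253; the largest is M+2.
P(M+2) = C(4,1) × 0.60108^3 × 0.39892^1 = 4 × 0.2171685 × 0.39892 = 0.346531 (base)
P(M+6) = C(4,3) × 0.60108^1 × 0.39892^3 = 4 × 0.60108 × 0.063483 = 0.152633
Relative intensity = 0.152633 / 0.346531 × 100 = 44.0

44.0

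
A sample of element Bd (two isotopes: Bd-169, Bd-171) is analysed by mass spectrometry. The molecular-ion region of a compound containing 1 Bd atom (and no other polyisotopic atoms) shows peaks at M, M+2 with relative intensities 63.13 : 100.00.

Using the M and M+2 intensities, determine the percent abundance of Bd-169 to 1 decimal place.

Let p = fractional abundance of Bd-169. I(M+2)/I(M) = [C(1,1)·p^0·(1−p)] / p^1 = 1·(1−p)/p = 100.00/63.13 = 1.5840
(1−p)/p = 1.5840/1 = 1.5840  ⇒  p = 1/(1 + 1.5840) = 0.3870
Bd-169: 38.7%, Bd-171: 61.3%.

38.7%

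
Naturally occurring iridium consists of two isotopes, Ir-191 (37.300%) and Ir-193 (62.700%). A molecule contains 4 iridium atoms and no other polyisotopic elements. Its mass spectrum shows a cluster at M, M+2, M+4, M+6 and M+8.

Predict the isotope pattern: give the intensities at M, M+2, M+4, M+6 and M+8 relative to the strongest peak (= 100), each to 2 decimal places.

5.26 : 35.39 : 89.23 : 100.00 : 42.02

Each Ir atom is independently Ir-191 (p = 0.37300) or Ir-193 (q = 0.62700); the cluster is the binomial expansion (p + q)^4.
P(M) = 0.37300^4 = 0.019357
P(M+2) = 4 × 0.37300^3 × 0.62700^1 = 0.130153
P(M+4) = 6 × 0.37300^2 × 0.62700^2 = 0.328174
P(M+6) = 4 × 0.37300^1 × 0.62700^3 = 0.367766
P(M+8) = 0.62700^4 = 0.154550
The M+6 peak is largest (0.367766); scaling to 100 gives 5.26 : 35.39 : 89.23 : 100.00 : 42.02.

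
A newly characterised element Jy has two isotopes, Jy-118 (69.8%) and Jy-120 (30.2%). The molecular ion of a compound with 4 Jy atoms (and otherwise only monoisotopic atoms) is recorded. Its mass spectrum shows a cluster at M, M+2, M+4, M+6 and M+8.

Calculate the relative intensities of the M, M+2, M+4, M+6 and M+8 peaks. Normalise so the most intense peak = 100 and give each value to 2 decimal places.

Expanding (0.698 + 0.302)^4:
P(M) = 0.698^4 = 0.237368
P(M+2) = 4 × 0.698^3 × 0.302^1 = 0.410803
P(M+4) = 6 × 0.698^2 × 0.302^2 = 0.266610
P(M+6) = 4 × 0.698^1 × 0.302^3 = 0.076902
P(M+8) = 0.302^4 = 0.008318
The M+2 peak is largest (0.410803); scaling to 100 gives 57.78 : 100.00 : 64.90 : 18.72 : 2.02.

57.78 : 100.00 : 64.90 : 18.72 : 2.02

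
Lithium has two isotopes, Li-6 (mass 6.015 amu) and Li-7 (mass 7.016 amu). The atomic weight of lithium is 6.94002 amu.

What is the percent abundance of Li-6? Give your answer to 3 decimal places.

7.590%

Writing the weighted mean with unknown fraction x of Li-6:
6.015·x + 7.016·(1 − x) = 6.94002
(6.015 − 7.016)·x = 6.94002 − 7.016
x = -0.07598 / -1.001 = 0.07590 → 7.590% Li-6, 92.410% Li-7.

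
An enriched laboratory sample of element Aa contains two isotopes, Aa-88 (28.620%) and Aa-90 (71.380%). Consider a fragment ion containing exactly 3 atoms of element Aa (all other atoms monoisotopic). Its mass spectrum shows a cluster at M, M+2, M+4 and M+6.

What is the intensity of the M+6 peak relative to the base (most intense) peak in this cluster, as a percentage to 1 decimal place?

Term probabilities: M 0.0234, M+2 0.1754, M+4 0.4375, M+6 0.3637. Base peak = M+4.
P(M+4) = C(3,2) × 0.28620^1 × 0.71380^2 = 3 × 0.2862 × 0.50951044 = 0.437466 (base)
P(M+6) = C(3,3) × 0.28620^0 × 0.71380^3 = 1 × 1.0000 × 0.36368855 = 0.363689
Relative intensity = 0.363689 / 0.437466 × 100 = 83.1

83.1%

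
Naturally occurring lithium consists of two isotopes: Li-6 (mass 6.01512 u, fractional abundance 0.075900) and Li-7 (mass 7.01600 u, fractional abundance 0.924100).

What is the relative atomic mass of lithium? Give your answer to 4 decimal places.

6.9400 u

Weight each isotope mass by its fractional abundance: 0.075900 × 6.01512 + 0.924100 × 7.01600
= 0.456548 + 6.483486 = 6.940034 u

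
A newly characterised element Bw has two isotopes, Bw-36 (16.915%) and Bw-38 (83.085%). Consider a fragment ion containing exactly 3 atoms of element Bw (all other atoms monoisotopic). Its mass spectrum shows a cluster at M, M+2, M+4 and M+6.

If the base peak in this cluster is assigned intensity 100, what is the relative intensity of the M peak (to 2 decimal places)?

Term probabilities: M 0.0048, M+2 0.0713, M+4 0.3503, M+6 0.5735. Base peak = M+6.
P(M+6) = C(3,3) × 0.16915^0 × 0.83085^3 = 1 × 1.0000 × 0.57354549 = 0.573545 (base)
P(M) = C(3,0) × 0.16915^3 × 0.83085^0 = 1 × 0.00483967 × 1.0000 = 0.004840
Relative intensity = 0.004840 / 0.573545 × 100 = 0.84

0.84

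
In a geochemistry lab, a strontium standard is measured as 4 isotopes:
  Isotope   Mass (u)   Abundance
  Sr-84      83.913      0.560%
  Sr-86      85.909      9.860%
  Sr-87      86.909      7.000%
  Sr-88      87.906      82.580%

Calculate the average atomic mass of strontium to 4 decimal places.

87.6169 u

Ar = Σ fᵢ·mᵢ = 0.00560 × 83.913 + 0.09860 × 85.909 + 0.07000 × 86.909 + 0.82580 × 87.906
= 0.46991 + 8.47063 + 6.08363 + 72.59277 = 87.61694 u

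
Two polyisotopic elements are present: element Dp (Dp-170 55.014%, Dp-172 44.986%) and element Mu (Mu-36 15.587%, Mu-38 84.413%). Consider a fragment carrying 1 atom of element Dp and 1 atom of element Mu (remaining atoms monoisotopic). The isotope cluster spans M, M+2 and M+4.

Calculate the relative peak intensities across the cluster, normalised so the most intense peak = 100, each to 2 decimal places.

Element Dp pattern (n=1): 0.55014 : 0.44986
Element Mu pattern (n=1): 0.15587 : 0.84413
Convolve the two distributions (both contribute in 2-u steps):
  M: 0.55014×0.15587 = 0.085750
  M+2: 0.55014×0.84413 + 0.44986×0.15587 = 0.534509
  M+4: 0.44986×0.84413 = 0.379740
Scale to base peak (0.534509) = 100: 16.04 : 100.00 : 71.04

16.04 : 100.00 : 71.04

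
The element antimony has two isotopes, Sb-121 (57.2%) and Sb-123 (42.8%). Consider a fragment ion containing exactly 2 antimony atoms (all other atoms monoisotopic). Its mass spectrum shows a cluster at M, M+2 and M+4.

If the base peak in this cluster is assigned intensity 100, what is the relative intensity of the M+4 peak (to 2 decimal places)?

Binomial terms of (0.572 + 0.428)^2: M 0.3272, M+2 0.4896, M+4 0.1832 → M+2 is the base peak.
P(M+2) = C(2,1) × 0.572^1 × 0.428^1 = 2 × 0.5720 × 0.4280 = 0.489632 (base)
P(M+4) = C(2,2) × 0.572^0 × 0.428^2 = 1 × 1.0000 × 0.183184 = 0.183184
Relative intensity = 0.183184 / 0.489632 × 100 = 37.41

37.41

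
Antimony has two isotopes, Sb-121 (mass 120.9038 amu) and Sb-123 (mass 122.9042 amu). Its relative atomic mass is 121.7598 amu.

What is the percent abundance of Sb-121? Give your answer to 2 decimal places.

Let x be the fractional abundance of Sb-121; then Sb-123 has abundance 1 − x.
120.9038·x + 122.9042·(1 − x) = 121.7598
(120.9038 − 122.9042)·x = 121.7598 − 122.9042
x = -1.1444 / -2.0004 = 0.57209 → 57.21% Sb-121, 42.79% Sb-123.

57.21%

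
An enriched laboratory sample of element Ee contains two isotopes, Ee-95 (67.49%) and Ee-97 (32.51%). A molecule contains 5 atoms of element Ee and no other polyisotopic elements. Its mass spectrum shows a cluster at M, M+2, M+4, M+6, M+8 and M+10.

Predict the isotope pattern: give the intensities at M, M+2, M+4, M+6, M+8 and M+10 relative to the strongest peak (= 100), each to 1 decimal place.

41.5 : 100.0 : 96.3 : 46.4 : 11.2 : 1.1

Each Ee atom is independently Ee-95 (p = 0.6749) or Ee-97 (q = 0.3251); the cluster is the binomial expansion (p + q)^5.
P(M) = 0.6749^5 = 0.140022
P(M+2) = 5 × 0.6749^4 × 0.3251^1 = 0.337244
P(M+4) = 10 × 0.6749^3 × 0.3251^2 = 0.324902
P(M+6) = 10 × 0.6749^2 × 0.3251^3 = 0.156506
P(M+8) = 5 × 0.6749^1 × 0.3251^4 = 0.037694
P(M+10) = 0.3251^5 = 0.003631
The M+2 peak is largest (0.337244); scaling to 100 gives 41.5 : 100.0 : 96.3 : 46.4 : 11.2 : 1.1.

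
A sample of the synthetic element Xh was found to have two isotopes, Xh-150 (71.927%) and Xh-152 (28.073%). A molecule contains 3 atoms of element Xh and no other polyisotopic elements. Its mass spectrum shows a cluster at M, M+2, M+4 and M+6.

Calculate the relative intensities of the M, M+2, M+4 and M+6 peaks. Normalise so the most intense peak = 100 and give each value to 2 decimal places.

Each Xh atom is independently Xh-150 (p = 0.71927) or Xh-152 (q = 0.28073); the cluster is the binomial expansion (p + q)^3.
P(M) = 0.71927^3 = 0.372114
P(M+2) = 3 × 0.71927^2 × 0.28073^1 = 0.435706
P(M+4) = 3 × 0.71927^1 × 0.28073^2 = 0.170056
P(M+6) = 0.28073^3 = 0.022124
The M+2 peak is largest (0.435706); scaling to 100 gives 85.40 : 100.00 : 39.03 : 5.08.

85.40 : 100.00 : 39.03 : 5.08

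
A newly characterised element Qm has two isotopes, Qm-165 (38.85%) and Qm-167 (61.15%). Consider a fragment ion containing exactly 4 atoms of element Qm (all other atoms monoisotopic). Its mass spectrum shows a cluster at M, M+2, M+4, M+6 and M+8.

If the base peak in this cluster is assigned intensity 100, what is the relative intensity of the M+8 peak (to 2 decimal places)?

39.35

Term probabilities: M 0.0228, M+2 0.1434, M+4 0.3386, M+6 0.3553, M+8 0.1398. Base peak = M+6.
P(M+6) = C(4,3) × 0.3885^1 × 0.6115^3 = 4 × 0.3885 × 0.22865957 = 0.355337 (base)
P(M+8) = C(4,4) × 0.3885^0 × 0.6115^4 = 1 × 1.0000 × 0.13982533 = 0.139825
Relative intensity = 0.139825 / 0.355337 × 100 = 39.35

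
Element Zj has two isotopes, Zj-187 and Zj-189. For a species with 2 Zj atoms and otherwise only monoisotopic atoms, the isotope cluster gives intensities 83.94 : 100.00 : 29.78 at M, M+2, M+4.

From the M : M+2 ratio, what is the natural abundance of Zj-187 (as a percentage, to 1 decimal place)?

If p is the fraction of Zj that is Zj-187, then I(M+2)/I(M) = [C(2,1)·p^1·(1−p)] / p^2 = 2·(1−p)/p = 100.00/83.94 = 1.1913
(1−p)/p = 1.1913/2 = 0.5957  ⇒  p = 1/(1 + 0.5957) = 0.6267
Zj-187: 62.7%, Zj-189: 37.3%.

62.7%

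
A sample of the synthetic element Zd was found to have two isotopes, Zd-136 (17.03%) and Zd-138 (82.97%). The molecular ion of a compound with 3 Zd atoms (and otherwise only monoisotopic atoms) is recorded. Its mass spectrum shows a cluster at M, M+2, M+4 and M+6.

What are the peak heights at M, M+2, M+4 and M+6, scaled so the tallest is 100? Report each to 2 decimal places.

Each Zd atom is independently Zd-136 (p = 0.1703) or Zd-138 (q = 0.8297); the cluster is the binomial expansion (p + q)^3.
P(M) = 0.1703^3 = 0.004939
P(M+2) = 3 × 0.1703^2 × 0.8297^1 = 0.072189
P(M+4) = 3 × 0.1703^1 × 0.8297^2 = 0.351705
P(M+6) = 0.8297^3 = 0.571167
The M+6 peak is largest (0.571167); scaling to 100 gives 0.86 : 12.64 : 61.58 : 100.00.

0.86 : 12.64 : 61.58 : 100.00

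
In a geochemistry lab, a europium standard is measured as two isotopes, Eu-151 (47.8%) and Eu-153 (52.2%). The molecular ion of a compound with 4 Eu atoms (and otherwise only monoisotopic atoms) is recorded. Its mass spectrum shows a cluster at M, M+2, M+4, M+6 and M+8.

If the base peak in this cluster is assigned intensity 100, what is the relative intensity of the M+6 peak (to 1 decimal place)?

Term probabilities: M 0.0522, M+2 0.2280, M+4 0.3735, M+6 0.2720, M+8 0.0742. Base peak = M+4.
P(M+4) = C(4,2) × 0.478^2 × 0.522^2 = 6 × 0.228484 × 0.272484 = 0.373549 (base)
P(M+6) = C(4,3) × 0.478^1 × 0.522^3 = 4 × 0.4780 × 0.14223665 = 0.271956
Relative intensity = 0.271956 / 0.373549 × 100 = 72.8

72.8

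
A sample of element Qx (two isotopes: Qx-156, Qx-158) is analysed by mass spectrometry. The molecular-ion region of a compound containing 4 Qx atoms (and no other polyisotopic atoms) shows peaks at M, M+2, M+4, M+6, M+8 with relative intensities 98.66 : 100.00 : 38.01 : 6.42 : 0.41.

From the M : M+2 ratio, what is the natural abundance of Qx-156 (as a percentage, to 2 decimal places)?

79.78%

If p is the fraction of Qx that is Qx-156, then I(M+2)/I(M) = [C(4,1)·p^3·(1−p)] / p^4 = 4·(1−p)/p = 100.00/98.66 = 1.0136
(1−p)/p = 1.0136/4 = 0.2534  ⇒  p = 1/(1 + 0.2534) = 0.7978
Qx-156: 79.78%, Qx-158: 20.22%.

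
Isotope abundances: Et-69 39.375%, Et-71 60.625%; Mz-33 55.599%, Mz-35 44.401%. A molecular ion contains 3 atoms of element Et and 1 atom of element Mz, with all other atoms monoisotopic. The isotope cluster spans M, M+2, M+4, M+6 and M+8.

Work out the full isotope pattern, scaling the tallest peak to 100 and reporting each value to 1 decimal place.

9.3 : 50.2 : 100.0 : 86.4 : 27.0

Element Et pattern (n=3): 0.06104663 : 0.28197729 : 0.43415552 : 0.22282056
Element Mz pattern (n=1): 0.55599 : 0.44401
Convolve the two distributions (both contribute in 2-u steps):
  M: 0.06104663×0.55599 = 0.033941
  M+2: 0.06104663×0.44401 + 0.28197729×0.55599 = 0.183882
  M+4: 0.28197729×0.44401 + 0.43415552×0.55599 = 0.366587
  M+6: 0.43415552×0.44401 + 0.22282056×0.55599 = 0.316655
  M+8: 0.22282056×0.44401 = 0.098935
Scale to base peak (0.366587) = 100: 9.3 : 50.2 : 100.0 : 86.4 : 27.0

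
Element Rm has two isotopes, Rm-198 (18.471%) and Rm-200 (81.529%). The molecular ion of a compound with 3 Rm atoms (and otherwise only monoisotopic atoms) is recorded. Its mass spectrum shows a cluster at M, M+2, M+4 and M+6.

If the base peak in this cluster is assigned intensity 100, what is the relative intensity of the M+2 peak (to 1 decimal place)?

15.4

Binomial terms of (0.18471 + 0.81529)^3: M 0.0063, M+2 0.0834, M+4 0.3683, M+6 0.5419 → M+6 is the base peak.
P(M+6) = C(3,3) × 0.18471^0 × 0.81529^3 = 1 × 1.0000 × 0.54192146 = 0.541921 (base)
P(M+2) = C(3,1) × 0.18471^2 × 0.81529^1 = 3 × 0.03411778 × 0.81529 = 0.083448
Relative intensity = 0.083448 / 0.541921 × 100 = 15.4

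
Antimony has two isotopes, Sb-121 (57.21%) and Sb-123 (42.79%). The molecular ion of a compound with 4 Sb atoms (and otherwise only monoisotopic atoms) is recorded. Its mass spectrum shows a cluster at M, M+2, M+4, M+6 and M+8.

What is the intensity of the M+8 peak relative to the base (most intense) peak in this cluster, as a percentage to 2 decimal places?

9.32%

Term probabilities: M 0.1071, M+2 0.3205, M+4 0.3596, M+6 0.1793, M+8 0.0335. Base peak = M+4.
P(M+4) = C(4,2) × 0.5721^2 × 0.4279^2 = 6 × 0.32729841 × 0.18309841 = 0.359567 (base)
P(M+8) = C(4,4) × 0.5721^0 × 0.4279^4 = 1 × 1.0000 × 0.03352503 = 0.033525
Relative intensity = 0.033525 / 0.359567 × 100 = 9.32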